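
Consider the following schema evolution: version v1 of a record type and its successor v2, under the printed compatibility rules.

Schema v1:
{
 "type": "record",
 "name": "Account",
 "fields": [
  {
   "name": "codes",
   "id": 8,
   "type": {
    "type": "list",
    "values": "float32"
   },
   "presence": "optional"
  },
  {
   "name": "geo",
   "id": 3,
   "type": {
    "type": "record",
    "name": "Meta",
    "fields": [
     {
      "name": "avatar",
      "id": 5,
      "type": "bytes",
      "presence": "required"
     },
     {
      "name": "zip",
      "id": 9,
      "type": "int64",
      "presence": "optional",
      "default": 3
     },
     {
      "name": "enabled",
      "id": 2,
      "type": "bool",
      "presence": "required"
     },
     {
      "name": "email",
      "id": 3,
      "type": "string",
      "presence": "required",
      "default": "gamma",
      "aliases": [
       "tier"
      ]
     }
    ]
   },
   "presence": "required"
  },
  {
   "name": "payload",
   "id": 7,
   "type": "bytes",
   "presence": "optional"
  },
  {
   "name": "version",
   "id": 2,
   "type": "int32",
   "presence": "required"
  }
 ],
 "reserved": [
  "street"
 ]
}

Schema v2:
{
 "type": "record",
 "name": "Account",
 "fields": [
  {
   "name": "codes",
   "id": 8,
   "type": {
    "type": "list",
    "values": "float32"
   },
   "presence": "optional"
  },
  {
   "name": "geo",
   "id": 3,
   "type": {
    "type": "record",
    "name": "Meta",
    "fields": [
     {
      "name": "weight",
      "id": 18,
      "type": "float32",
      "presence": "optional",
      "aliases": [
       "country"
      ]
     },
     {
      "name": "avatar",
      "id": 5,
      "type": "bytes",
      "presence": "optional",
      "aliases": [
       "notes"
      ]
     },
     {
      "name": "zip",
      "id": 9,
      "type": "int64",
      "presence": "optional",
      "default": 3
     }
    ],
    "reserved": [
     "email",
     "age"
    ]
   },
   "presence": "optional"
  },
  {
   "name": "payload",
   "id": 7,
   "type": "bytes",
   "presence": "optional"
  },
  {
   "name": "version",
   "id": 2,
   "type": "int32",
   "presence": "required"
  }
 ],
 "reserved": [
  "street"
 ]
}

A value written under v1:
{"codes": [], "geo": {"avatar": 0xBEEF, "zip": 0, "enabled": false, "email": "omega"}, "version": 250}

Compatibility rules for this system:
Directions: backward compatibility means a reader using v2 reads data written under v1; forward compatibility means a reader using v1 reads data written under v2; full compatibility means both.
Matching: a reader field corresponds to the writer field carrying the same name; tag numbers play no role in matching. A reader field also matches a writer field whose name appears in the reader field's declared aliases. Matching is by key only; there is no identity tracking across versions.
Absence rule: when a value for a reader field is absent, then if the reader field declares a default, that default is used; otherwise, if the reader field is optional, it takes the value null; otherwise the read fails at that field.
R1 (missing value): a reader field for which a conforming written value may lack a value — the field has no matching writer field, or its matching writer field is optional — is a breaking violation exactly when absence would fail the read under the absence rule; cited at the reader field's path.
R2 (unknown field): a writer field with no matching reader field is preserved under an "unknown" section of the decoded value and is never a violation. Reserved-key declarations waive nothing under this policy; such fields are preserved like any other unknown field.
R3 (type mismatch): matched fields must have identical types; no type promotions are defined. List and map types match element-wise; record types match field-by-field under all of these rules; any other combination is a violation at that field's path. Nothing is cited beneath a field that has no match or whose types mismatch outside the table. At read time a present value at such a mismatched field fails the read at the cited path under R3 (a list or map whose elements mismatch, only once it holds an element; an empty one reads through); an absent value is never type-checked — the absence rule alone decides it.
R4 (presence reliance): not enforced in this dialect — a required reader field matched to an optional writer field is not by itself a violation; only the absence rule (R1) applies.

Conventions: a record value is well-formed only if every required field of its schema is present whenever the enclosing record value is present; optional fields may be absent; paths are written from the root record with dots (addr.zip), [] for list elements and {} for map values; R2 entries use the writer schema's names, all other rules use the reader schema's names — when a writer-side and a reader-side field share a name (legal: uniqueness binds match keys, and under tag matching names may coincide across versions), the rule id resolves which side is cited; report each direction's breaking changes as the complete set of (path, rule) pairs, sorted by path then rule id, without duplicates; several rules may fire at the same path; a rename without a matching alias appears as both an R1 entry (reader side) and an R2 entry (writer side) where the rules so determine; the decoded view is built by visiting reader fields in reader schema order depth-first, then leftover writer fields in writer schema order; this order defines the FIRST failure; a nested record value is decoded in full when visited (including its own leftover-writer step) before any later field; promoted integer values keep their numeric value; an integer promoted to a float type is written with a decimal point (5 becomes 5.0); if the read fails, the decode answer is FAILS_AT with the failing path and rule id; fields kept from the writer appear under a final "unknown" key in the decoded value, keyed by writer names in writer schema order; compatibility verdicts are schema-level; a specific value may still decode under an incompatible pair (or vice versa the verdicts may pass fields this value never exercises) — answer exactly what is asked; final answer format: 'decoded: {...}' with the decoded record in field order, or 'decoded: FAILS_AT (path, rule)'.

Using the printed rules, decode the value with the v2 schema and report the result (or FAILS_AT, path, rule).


decoded: {"codes": [], "geo": {"weight": null, "avatar": 0xBEEF, "zip": 0, "unknown": {"enabled": false, "email": "omega"}}, "payload": null, "version": 250}

each type pair in Account: writer, then reader
migrating the Account value to v2:
  codes := []
  geo.weight := null (absent, optional -> null)
  geo.avatar := 0xBEEF
  geo.zip := 0
  writer geo.enabled: kept under "unknown"
  writer geo.email: kept under "unknown"
  payload := null (absent, optional -> null)
  version := 250
  => decoded: {"codes": [], "geo": {"weight": null, "avatar": 0xBEEF, "zip": 0, "unknown": {"enabled": false, "email": "omega"}}, "payload": null, "version": 250}
diffs on Account not affecting the asked answer:
  field geo in record Account: required changed to optional -> affects the rule determinations only; this particular Account value decodes identically
  field avatar in record Meta: required changed to optional -> affects the rule determinations only; this particular Account value decodes identically


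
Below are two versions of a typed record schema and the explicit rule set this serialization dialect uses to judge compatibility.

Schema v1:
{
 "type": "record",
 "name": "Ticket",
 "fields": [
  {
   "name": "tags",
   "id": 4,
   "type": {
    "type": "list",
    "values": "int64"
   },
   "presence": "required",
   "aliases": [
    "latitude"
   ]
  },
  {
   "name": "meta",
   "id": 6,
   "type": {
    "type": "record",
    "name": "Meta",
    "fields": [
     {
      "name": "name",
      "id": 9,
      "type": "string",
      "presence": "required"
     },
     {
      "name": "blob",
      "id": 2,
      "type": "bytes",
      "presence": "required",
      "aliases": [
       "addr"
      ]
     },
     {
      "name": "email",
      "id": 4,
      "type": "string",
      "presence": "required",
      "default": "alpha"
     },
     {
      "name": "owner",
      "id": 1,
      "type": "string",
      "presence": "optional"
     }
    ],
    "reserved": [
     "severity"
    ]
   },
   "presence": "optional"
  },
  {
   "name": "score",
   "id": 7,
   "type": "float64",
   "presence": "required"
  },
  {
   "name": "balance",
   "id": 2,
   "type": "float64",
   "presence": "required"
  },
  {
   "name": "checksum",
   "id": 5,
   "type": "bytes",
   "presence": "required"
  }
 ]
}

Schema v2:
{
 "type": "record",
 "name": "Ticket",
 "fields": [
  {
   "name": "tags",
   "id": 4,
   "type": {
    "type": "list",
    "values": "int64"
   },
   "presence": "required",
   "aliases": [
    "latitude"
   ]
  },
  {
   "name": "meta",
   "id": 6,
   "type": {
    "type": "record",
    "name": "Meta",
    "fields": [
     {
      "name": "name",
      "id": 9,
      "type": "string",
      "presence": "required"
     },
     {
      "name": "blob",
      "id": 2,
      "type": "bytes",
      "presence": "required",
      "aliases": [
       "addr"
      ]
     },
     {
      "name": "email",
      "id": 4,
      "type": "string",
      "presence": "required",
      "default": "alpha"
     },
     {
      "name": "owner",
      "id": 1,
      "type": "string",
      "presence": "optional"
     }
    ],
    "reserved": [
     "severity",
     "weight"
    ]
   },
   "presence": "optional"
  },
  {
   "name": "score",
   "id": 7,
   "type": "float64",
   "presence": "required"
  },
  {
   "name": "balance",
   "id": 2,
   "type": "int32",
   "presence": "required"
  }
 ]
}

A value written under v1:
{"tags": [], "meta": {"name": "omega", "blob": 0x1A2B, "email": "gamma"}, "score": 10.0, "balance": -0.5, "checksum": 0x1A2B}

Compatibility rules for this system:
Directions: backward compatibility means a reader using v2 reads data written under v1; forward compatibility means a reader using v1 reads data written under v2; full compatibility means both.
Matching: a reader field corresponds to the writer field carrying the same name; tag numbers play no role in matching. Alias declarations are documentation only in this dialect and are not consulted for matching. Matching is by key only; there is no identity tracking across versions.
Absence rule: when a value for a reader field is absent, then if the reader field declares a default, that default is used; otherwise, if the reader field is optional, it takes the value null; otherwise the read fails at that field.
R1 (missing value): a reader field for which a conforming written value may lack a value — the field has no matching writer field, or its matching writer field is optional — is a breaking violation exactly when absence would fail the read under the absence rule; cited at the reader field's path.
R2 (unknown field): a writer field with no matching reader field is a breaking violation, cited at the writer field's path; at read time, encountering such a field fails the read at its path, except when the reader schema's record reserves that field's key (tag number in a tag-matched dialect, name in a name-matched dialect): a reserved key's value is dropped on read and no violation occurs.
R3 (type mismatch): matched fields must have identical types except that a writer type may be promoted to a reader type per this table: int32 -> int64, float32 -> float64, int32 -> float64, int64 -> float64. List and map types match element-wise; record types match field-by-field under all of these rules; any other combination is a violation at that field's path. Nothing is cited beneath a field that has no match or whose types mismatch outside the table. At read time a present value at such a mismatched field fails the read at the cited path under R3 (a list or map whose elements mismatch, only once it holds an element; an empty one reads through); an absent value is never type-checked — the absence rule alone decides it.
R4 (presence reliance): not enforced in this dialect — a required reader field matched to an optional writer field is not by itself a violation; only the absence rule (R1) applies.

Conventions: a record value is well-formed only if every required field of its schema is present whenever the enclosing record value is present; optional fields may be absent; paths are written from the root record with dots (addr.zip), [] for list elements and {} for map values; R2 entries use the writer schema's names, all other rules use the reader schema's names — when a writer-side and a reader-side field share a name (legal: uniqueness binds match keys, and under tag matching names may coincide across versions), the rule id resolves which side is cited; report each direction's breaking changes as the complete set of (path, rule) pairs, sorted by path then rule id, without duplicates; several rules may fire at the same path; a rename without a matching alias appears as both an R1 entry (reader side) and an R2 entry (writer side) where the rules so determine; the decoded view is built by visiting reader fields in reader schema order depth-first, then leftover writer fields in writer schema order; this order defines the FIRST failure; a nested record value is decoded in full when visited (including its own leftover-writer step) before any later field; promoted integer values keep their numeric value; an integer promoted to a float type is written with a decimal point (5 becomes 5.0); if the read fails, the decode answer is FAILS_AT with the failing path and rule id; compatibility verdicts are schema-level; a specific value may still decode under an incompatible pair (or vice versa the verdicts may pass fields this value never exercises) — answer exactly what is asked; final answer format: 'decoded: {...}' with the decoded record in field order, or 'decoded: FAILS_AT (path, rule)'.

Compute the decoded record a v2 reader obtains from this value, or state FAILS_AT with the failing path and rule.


each type pair in Ticket: writer, then reader
decode walk for Ticket under reader schema v2:
  tags := []
  meta.name := "omega"
  meta.blob := 0x1A2B
  meta.email := "gamma"
  meta.owner := null (not supplied -> null)
  score := 10.0
  read fails at balance under R3
  => FAILS_AT (balance, R3)
the other Ticket changes do not affect what is asked:
  removed field checksum from record Ticket -> changes Ticket's schema-level verdicts only — the decode of this value is the same

decoded: FAILS_AT (balance, R3)


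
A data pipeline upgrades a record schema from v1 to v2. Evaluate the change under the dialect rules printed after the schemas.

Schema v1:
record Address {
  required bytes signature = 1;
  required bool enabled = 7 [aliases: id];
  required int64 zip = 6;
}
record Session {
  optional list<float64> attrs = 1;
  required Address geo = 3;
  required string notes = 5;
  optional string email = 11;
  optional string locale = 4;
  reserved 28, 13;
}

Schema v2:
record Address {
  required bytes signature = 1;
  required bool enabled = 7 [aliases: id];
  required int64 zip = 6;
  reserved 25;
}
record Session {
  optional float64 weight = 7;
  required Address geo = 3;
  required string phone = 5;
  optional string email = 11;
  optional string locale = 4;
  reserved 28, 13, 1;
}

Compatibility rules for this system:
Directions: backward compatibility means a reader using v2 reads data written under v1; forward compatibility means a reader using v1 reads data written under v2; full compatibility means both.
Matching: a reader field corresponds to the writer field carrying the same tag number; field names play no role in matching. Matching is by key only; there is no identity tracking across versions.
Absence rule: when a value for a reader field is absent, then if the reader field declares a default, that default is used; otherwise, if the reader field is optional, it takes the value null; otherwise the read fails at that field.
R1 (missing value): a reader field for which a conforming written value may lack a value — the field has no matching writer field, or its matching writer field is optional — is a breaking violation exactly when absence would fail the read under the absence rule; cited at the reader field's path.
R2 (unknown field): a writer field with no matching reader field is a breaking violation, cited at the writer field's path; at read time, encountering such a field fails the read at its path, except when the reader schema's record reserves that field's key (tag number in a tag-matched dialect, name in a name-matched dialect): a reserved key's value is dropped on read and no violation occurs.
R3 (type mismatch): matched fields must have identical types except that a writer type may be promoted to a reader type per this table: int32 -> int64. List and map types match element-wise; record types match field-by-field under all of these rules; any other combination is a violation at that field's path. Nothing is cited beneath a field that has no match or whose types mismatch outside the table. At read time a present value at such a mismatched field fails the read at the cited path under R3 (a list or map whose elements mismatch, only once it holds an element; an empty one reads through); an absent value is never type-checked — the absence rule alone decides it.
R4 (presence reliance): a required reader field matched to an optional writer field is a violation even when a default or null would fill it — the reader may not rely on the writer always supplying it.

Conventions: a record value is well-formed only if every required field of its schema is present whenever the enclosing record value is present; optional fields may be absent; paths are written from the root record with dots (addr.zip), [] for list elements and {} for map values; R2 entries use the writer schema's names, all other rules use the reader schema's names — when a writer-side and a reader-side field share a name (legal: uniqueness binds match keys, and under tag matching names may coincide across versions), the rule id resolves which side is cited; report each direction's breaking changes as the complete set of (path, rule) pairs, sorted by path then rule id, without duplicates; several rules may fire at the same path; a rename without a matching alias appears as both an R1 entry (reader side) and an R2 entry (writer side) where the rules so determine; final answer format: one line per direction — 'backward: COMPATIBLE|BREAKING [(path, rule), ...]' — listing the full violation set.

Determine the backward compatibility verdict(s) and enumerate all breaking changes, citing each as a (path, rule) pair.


backward: COMPATIBLE []

in Session below, arrows point writer -> reader
backward pass over Session, reader schema v2, writer schema v1:
  weight: no writer-side match
  geo: paired with writer geo (Address -> Address; writer required)
  phone: paired with writer notes (string -> string; writer required)
  email: paired with writer email (string -> string; writer optional)
  locale: paired with writer locale (string -> string; writer optional)
  attrs (writer side), unknown to reader
  geo.signature: paired with writer geo.signature (bytes -> bytes; writer required)
  geo.enabled: paired with writer geo.enabled (bool -> bool; writer required)
  geo.zip: paired with writer geo.zip (int64 -> int64; writer required)
  => no violations; backward on Session: COMPATIBLE
checking off the Session differences that do not matter here:
  added field weight to record Session: optional float64, tag 7 (in v2 it sits immediately before geo) -> its effect on Session is confined to the forward direction, not asked
  removed field attrs from record Session (its key 1 joins the reserved list) -> triggers nothing under Session's printed rules — same verdict
  renamed field notes to phone in record Session -> triggers nothing under Session's printed rules — same verdict


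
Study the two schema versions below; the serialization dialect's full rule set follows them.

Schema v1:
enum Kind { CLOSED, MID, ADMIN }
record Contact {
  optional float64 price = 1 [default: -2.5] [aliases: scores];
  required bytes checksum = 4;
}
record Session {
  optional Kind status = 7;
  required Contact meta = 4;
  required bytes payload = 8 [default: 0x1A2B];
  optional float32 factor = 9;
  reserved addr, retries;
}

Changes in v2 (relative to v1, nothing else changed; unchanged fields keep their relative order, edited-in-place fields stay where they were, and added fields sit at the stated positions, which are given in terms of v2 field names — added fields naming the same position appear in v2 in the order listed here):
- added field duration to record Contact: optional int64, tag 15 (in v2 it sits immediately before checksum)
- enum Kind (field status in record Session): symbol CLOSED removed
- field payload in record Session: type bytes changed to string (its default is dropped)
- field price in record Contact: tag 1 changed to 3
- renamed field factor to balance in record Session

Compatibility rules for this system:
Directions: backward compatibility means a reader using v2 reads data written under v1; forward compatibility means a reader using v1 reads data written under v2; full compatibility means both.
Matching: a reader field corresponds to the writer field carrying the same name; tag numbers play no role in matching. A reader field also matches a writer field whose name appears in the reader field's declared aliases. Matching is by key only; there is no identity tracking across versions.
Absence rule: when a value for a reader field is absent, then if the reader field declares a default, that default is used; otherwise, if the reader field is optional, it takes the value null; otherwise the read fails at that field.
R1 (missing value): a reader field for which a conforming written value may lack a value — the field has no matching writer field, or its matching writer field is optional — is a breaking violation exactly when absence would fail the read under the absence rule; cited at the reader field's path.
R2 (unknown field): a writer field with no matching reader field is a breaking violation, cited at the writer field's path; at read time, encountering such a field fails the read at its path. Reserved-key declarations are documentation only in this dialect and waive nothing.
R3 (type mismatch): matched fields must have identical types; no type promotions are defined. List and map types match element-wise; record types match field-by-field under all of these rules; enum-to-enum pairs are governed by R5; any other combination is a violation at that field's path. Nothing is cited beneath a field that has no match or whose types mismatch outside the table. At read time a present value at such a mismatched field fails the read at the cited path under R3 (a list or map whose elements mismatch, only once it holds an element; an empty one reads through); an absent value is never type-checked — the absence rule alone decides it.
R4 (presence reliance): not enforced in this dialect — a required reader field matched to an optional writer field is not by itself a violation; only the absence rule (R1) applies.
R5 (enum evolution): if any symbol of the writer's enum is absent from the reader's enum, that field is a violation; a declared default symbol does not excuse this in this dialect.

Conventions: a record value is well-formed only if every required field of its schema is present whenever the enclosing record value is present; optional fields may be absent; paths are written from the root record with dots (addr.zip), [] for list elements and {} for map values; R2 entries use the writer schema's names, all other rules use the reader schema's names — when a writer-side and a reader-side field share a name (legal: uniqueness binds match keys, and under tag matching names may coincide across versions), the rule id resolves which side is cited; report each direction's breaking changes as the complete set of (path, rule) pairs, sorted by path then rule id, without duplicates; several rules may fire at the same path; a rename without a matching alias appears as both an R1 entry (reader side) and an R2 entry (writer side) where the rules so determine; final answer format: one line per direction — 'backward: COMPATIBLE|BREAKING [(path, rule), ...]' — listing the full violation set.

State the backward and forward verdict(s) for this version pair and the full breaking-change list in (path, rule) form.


backward: BREAKING [(factor, R2), (payload, R3), (status, R5)]; forward: BREAKING [(balance, R2), (meta.duration, R2), (payload, R3)]

the writer's type comes first in each Session pair
backward analysis of Session with v2 as reader and v1 as writer:
  status <- status (Kind -> Kind, writer optional)
  meta <- meta (Contact -> Contact, writer required)
  payload <- payload (bytes -> string, writer required)
  balance has no writer counterpart
  writer factor: unknown to reader
  meta.price <- meta.price (float64 -> float64, writer optional)
  meta.duration has no writer counterpart
  meta.checksum <- meta.checksum (bytes -> bytes, writer required)
  rule R2 violated at factor
  rule R3 violated at payload
  rule R5 violated at status
  => backward: BREAKING (3)
forward analysis of Session with v1 as reader and v2 as writer:
  status <- status (Kind -> Kind, writer optional)
  meta <- meta (Contact -> Contact, writer required)
  payload <- payload (string -> bytes, writer required)
  factor has no writer counterpart
  writer balance: unknown to reader
  meta.price <- meta.price (float64 -> float64, writer optional)
  meta.checksum <- meta.checksum (bytes -> bytes, writer required)
  writer meta.duration: unknown to reader
  rule R2 violated at balance
  rule R2 violated at meta.duration
  rule R3 violated at payload
  => forward: BREAKING (3)


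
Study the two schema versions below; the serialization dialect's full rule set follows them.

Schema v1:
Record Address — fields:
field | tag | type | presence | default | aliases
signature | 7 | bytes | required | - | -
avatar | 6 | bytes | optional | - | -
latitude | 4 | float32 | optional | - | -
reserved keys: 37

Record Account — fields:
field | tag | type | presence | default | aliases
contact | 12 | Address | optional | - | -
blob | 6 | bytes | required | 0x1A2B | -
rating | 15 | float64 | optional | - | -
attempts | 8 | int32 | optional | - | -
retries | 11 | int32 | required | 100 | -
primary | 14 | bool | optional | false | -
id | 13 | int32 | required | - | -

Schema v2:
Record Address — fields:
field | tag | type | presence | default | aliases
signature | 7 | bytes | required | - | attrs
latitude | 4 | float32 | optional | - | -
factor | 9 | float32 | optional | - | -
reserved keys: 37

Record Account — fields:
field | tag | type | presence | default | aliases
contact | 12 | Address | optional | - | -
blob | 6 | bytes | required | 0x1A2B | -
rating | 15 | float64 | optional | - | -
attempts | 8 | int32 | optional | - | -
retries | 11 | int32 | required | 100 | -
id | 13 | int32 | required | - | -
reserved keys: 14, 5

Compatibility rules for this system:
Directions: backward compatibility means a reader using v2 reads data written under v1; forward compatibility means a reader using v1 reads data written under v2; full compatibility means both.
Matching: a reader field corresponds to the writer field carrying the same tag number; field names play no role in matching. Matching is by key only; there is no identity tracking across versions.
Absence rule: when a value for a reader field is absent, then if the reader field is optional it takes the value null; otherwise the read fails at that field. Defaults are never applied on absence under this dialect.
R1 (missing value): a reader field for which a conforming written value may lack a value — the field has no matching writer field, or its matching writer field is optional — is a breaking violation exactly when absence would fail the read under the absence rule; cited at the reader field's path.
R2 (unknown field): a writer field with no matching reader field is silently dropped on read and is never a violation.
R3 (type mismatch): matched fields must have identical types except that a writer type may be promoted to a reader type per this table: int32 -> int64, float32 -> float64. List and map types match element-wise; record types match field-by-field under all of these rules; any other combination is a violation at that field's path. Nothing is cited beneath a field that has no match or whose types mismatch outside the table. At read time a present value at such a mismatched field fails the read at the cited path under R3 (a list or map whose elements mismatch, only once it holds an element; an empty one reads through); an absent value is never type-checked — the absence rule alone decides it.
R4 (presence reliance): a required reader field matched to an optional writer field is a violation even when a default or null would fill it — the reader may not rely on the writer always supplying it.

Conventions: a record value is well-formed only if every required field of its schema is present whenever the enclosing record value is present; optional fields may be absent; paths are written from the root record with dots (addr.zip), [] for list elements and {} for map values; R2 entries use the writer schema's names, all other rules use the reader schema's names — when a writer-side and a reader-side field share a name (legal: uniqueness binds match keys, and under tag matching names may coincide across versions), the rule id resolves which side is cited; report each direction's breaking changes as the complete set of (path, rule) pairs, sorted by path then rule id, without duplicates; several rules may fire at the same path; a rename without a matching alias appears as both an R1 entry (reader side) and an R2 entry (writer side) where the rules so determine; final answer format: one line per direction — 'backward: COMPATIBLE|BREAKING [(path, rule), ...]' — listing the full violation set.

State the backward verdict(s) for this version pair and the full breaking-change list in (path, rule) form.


backward: COMPATIBLE []

the writer's type comes first in each Account pair
checking backward for Account: reader v2 against writer v1:
  contact: paired with writer contact (Address -> Address; writer optional)
  blob: paired with writer blob (bytes -> bytes; writer required)
  rating: paired with writer rating (float64 -> float64; writer optional)
  attempts: paired with writer attempts (int32 -> int32; writer optional)
  retries: paired with writer retries (int32 -> int32; writer required)
  id: paired with writer id (int32 -> int32; writer required)
  writer field primary has no reader counterpart
  contact.signature: paired with writer contact.signature (bytes -> bytes; writer required)
  contact.latitude: paired with writer contact.latitude (float32 -> float32; writer optional)
  no writer field matches reader contact.factor
  writer field contact.avatar has no reader counterpart
  => no violations; backward on Account: COMPATIBLE
checking off the Account differences that do not matter here:
  removed field avatar from record Address -> inert for the asked Account verdict: nothing fires
  removed field primary from record Account (its key 14 joins the reserved list) -> inert for the asked Account verdict: nothing fires
  added field factor to record Address: optional float32, tag 9 (in v2 it sits last) -> inert for the asked Account verdict: nothing fires


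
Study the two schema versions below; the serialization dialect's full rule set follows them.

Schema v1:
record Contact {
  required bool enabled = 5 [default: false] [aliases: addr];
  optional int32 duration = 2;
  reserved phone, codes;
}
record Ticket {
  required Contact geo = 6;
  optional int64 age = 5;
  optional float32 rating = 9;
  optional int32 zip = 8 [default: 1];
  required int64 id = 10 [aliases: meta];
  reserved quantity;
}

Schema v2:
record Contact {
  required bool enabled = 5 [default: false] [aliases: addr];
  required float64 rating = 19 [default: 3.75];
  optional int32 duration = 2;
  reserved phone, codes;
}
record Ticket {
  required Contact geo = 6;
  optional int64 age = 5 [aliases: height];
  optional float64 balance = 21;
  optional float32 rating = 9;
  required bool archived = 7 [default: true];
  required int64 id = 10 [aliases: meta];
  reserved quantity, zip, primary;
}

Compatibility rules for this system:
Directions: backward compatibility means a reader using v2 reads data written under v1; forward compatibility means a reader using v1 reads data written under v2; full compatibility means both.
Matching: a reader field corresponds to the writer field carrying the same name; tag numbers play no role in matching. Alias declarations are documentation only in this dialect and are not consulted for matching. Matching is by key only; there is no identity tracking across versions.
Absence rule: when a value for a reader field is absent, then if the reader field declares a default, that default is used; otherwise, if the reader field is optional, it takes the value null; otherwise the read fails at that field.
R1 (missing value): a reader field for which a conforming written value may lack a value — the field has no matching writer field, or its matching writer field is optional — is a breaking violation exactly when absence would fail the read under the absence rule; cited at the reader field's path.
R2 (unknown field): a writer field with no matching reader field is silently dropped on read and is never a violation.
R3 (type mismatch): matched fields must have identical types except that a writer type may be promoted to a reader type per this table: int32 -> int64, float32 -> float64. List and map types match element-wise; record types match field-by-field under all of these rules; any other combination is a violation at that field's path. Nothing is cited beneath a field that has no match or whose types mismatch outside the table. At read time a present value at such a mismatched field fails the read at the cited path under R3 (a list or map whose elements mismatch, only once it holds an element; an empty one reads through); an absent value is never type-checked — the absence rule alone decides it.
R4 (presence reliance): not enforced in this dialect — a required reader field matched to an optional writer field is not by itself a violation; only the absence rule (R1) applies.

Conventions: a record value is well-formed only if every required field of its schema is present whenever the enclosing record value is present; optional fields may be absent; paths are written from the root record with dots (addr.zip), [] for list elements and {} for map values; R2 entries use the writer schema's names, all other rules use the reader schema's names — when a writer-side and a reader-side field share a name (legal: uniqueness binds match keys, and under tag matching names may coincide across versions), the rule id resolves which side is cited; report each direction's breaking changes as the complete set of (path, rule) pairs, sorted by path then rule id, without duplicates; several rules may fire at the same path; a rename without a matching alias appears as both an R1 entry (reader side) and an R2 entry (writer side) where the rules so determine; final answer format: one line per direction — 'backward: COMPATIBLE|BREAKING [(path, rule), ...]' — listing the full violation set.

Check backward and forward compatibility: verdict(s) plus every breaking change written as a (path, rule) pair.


backward: COMPATIBLE []; forward: COMPATIBLE []

each type pair in Ticket: writer, then reader
backward analysis of Ticket with v2 as reader and v1 as writer:
  geo <- geo (Contact -> Contact, writer required)
  age <- age (int64 -> int64, writer optional)
  balance: no writer-side match
  rating <- rating (float32 -> float32, writer optional)
  archived: no writer-side match
  id <- id (int64 -> int64, writer required)
  leftover writer field: zip
  geo.enabled <- geo.enabled (bool -> bool, writer required)
  geo.rating: no writer-side match
  geo.duration <- geo.duration (int32 -> int32, writer optional)
  => backward: COMPATIBLE
forward analysis of Ticket with v1 as reader and v2 as writer:
  geo <- geo (Contact -> Contact, writer required)
  age <- age (int64 -> int64, writer optional)
  rating <- rating (float32 -> float32, writer optional)
  zip: no writer-side match
  id <- id (int64 -> int64, writer required)
  leftover writer field: balance
  leftover writer field: archived
  geo.enabled <- geo.enabled (bool -> bool, writer required)
  geo.duration <- geo.duration (int32 -> int32, writer optional)
  leftover writer field: geo.rating
  => forward: COMPATIBLE


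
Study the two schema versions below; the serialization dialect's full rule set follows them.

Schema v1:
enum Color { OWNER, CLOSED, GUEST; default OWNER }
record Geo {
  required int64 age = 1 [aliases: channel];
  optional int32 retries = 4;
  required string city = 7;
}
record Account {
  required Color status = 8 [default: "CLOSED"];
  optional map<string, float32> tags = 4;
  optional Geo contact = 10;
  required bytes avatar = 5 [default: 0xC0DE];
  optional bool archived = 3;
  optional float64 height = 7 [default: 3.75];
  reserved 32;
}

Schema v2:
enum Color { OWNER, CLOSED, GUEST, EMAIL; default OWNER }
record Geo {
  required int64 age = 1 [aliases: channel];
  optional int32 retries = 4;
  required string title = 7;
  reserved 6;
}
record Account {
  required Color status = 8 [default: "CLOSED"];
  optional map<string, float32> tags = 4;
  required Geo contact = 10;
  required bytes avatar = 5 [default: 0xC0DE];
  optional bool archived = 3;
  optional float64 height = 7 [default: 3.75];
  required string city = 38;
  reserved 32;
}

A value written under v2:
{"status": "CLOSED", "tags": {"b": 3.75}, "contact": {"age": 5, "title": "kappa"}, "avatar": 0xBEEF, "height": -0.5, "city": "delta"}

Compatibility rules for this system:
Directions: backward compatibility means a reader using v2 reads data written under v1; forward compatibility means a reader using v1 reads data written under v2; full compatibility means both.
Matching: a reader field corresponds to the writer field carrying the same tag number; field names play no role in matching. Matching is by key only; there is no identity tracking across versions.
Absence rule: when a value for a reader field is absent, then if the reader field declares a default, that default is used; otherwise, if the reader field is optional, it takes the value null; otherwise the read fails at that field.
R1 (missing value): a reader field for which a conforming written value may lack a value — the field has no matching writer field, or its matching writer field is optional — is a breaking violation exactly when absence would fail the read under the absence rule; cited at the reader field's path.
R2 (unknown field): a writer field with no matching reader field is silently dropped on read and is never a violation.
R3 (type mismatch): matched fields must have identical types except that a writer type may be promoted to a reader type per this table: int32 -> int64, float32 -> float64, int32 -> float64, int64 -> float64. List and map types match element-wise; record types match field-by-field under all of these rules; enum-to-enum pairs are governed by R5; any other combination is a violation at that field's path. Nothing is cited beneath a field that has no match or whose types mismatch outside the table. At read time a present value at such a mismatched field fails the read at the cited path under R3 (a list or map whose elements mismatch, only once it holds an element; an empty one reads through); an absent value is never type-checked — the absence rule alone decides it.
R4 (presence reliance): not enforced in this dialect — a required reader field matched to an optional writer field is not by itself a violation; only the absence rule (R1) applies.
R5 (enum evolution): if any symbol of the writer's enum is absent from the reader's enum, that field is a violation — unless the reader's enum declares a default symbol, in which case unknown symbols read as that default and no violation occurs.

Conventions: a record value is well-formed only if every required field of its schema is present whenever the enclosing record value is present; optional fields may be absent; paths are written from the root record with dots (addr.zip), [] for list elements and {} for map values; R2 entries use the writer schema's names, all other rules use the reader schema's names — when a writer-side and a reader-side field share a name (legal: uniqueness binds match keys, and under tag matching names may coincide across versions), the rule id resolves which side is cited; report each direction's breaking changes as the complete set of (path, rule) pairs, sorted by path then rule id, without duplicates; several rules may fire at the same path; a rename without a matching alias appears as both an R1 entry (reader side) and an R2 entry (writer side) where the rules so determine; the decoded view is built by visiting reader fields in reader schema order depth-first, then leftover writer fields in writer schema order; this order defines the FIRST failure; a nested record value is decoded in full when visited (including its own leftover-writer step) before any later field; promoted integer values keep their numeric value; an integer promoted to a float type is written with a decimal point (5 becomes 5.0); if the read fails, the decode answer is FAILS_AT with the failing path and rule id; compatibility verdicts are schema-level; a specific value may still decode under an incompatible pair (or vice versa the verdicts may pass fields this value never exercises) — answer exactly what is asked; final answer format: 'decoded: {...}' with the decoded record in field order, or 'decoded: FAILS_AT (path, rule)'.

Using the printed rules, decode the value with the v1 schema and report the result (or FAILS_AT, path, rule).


decoded: {"status": "CLOSED", "tags": {"b": 3.75}, "contact": {"age": 5, "retries": null, "city": "kappa"}, "avatar": 0xBEEF, "archived": null, "height": -0.5}

each type pair in Account: writer, then reader
decode walk for Account under reader schema v1:
  status := "CLOSED"
  tags := {"b": 3.75}
  contact.age := 5
  contact.retries := null (absent, optional -> null)
  contact.city := "kappa" (from writer title)
  avatar := 0xBEEF
  archived := null (absent, optional -> null)
  height := -0.5
  writer city: unknown -> dropped
  => decoded: {"status": "CLOSED", "tags": {"b": 3.75}, "contact": {"age": 5, "retries": null, "city": "kappa"}, "avatar": 0xBEEF, "archived": null, "height": -0.5}
diffs on Account not affecting the asked answer:
  field contact in record Account: optional changed to required -> shifts the Account verdicts, not this decode
  added field city to record Account: required string, tag 38 (in v2 it sits last) -> shifts the Account verdicts, not this decode
  renamed field city to title in record Geo -> no rule fires on it and the decoded Account view is identical with or without it
  enum Color (field status in record Account): symbol EMAIL added -> no rule fires on it and the decoded Account view is identical with or without it
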